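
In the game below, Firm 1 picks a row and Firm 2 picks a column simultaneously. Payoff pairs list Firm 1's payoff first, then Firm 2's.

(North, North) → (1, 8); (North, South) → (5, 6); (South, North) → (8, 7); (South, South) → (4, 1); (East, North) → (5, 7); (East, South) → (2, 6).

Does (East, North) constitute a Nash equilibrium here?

Holding Firm 2 at North: Firm 1 gets 5 from East but could get 8 by switching to South. Firm 1 has a profitable deviation.

No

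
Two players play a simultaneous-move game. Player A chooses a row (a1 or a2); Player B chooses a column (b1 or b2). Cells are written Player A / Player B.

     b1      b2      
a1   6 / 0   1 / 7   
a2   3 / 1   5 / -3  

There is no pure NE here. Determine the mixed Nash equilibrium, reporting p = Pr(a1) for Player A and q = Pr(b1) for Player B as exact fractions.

p = 4/11, q = 4/7

In a mixed NE each player is indifferent between their pure strategies, so the opponent's mix sets the indifference.
Player B indifferent between b1 and b2: p·0 + (1−p)·1 = p·7 + (1−p)·(-3) ⟹ 1 + (-1)p = (-3) + 10p ⟹ p = 4/11.
Player A indifferent between a1 and a2: q·6 + (1−q)·1 = q·3 + (1−q)·5 ⟹ 1 + 5q = 5 + (-2)q ⟹ q = 4/7.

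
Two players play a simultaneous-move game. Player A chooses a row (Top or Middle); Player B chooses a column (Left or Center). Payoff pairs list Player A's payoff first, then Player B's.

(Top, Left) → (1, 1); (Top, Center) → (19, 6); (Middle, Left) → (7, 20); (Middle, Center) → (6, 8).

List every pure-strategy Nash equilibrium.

(Top, Center) and (Middle, Left)

A profile is a Nash equilibrium when each player is best-responding to the other.
Player A's best responses — vs Left: Middle (payoff 7); vs Center: Top (payoff 19).
Player B's best responses — vs Top: Center (payoff 6); vs Middle: Left (payoff 20).
Mutual best responses occur at (Top, Center) and (Middle, Left); at each, neither player gains by switching.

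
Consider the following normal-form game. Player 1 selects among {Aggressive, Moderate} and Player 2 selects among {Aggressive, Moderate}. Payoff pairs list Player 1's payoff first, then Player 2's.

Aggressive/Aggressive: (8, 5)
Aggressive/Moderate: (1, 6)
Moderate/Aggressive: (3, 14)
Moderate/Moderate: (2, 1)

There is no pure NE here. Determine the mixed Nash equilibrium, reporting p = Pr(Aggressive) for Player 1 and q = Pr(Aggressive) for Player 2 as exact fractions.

p = 13/14, q = 1/6

Each player's mixing probability is pinned down by making the *other* player indifferent.
Player 2 indifferent between Aggressive and Moderate: p·5 + (1−p)·14 = p·6 + (1−p)·1 ⟹ 14 + (-9)p = 1 + 5p ⟹ p = 13/14.
Player 1 indifferent between Aggressive and Moderate: q·8 + (1−q)·1 = q·3 + (1−q)·2 ⟹ 1 + 7q = 2 + 1q ⟹ q = 1/6.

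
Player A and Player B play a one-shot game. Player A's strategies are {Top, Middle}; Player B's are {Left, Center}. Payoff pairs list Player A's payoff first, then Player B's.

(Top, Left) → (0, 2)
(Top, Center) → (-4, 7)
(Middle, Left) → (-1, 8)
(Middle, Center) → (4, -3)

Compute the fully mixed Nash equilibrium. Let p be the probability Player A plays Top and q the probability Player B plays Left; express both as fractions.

p = 11/16, q = 8/9

In a mixed NE each player is indifferent between their pure strategies, so the opponent's mix sets the indifference.
Player B indifferent between Left and Center: p·2 + (1−p)·8 = p·7 + (1−p)·(-3) ⟹ 8 + (-6)p = (-3) + 10p ⟹ p = 11/16.
Player A indifferent between Top and Middle: q·0 + (1−q)·(-4) = q·(-1) + (1−q)·4 ⟹ (-4) + 4q = 4 + (-5)q ⟹ q = 8/9.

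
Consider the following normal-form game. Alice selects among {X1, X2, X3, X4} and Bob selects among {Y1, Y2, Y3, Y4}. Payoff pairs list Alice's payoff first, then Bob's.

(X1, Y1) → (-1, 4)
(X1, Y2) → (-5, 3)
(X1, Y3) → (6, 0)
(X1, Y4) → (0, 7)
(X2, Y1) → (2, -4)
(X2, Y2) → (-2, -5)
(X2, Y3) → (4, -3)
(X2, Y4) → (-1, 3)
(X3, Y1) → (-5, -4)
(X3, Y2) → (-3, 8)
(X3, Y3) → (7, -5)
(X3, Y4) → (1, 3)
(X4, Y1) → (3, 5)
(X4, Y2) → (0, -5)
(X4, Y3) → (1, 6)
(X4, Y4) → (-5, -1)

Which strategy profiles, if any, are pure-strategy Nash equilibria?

Find each player's best response to every opponent strategy; NE are the intersections.
Alice's best responses — vs Y1: X4 (payoff 3); vs Y2: X4 (payoff 0); vs Y3: X3 (payoff 7); vs Y4: X3 (payoff 1).
Bob's best responses — vs X1: Y4 (payoff 7); vs X2: Y4 (payoff 3); vs X3: Y2 (payoff 8); vs X4: Y3 (payoff 6).
No cell has both players best-responding. For instance, Alice's best reply to Y1 is X4, but against X4 Bob prefers Y3 over Y1.

No pure-strategy Nash equilibrium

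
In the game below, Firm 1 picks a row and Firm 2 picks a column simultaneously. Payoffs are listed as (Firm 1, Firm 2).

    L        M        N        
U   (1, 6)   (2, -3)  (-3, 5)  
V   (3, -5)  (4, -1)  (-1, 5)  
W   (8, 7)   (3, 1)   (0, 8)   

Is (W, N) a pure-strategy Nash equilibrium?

Yes

Holding Firm 2 at N: Firm 1 gets 0 from W, versus -3 from U, -1 from V. No profitable deviation for Firm 1.
Holding Firm 1 at W: Firm 2 gets 8 from N, versus 7 from L, 1 from M. No profitable deviation for Firm 2 either.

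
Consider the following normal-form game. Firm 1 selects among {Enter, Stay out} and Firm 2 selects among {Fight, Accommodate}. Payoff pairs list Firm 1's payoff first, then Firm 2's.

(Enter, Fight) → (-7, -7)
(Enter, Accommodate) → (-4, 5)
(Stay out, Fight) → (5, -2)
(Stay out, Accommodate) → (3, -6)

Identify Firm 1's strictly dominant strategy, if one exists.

A strategy is strictly dominant if it gives Firm 1 a strictly higher payoff than every other strategy, against every choice by the opponent.
Stay out strictly dominates: vs Fight: 5 > -7; vs Accommodate: 3 > -4.

Stay out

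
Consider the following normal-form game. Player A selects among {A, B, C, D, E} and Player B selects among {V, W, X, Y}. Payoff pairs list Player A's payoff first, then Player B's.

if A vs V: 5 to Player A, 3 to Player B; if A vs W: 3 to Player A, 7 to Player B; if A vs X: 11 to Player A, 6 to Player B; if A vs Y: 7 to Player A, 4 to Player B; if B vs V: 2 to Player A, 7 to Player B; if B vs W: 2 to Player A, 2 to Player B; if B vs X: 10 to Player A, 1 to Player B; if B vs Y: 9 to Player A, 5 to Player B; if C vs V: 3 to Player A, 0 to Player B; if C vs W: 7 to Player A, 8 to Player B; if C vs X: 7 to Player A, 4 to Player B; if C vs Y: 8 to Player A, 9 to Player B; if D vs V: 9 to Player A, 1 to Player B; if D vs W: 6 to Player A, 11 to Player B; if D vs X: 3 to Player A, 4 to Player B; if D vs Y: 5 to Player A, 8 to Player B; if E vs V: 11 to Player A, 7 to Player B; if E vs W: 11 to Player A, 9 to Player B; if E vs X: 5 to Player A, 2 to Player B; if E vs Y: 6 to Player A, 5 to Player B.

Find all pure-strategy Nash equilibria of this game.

(E, W)

Check mutual best responses: a cell is a NE iff neither player can gain by unilaterally deviating.
Player A's best responses — vs V: E (payoff 11); vs W: E (payoff 11); vs X: A (payoff 11); vs Y: B (payoff 9).
Player B's best responses — vs A: W (payoff 7); vs B: V (payoff 7); vs C: Y (payoff 9); vs D: W (payoff 11); vs E: W (payoff 9).
The only mutual best response is (E, W); neither player gains by switching there.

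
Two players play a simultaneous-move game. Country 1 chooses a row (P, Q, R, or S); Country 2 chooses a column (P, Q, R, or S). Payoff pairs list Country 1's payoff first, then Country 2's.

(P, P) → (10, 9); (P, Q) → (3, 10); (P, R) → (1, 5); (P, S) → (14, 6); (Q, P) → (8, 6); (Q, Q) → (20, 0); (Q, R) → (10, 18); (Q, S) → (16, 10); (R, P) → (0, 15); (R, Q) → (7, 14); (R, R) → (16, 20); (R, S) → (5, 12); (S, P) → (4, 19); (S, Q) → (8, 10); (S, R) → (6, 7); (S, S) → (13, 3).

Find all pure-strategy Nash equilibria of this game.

Find each player's best response to every opponent strategy; NE are the intersections.
Country 1's best responses — vs P: P (payoff 10); vs Q: Q (payoff 20); vs R: R (payoff 16); vs S: Q (payoff 16).
Country 2's best responses — vs P: Q (payoff 10); vs Q: R (payoff 18); vs R: R (payoff 20); vs S: P (payoff 19).
The only mutual best response is (R, R); neither player gains by switching there.

(R, R)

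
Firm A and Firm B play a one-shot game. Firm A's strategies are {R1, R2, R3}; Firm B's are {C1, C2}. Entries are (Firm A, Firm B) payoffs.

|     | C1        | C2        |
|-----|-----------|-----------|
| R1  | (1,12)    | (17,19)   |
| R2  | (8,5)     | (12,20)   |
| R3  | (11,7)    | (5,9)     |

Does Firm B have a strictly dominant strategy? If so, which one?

C2

A strategy is strictly dominant if it gives Firm B a strictly higher payoff than every other strategy, against every choice by the opponent.
C2 strictly dominates: vs R1: 19 > 12; vs R2: 20 > 5; vs R3: 9 > 7.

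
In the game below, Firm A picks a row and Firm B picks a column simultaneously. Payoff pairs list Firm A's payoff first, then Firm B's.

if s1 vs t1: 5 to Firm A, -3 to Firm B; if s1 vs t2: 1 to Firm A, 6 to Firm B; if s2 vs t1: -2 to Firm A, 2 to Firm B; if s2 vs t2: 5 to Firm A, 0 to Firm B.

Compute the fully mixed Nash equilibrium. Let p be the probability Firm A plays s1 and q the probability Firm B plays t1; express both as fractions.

Each player's mixing probability is pinned down by making the *other* player indifferent.
Firm B indifferent between t1 and t2: p·(-3) + (1−p)·2 = p·6 + (1−p)·0 ⟹ 2 + (-5)p = 0 + 6p ⟹ p = 2/11.
Firm A indifferent between s1 and s2: q·5 + (1−q)·1 = q·(-2) + (1−q)·5 ⟹ 1 + 4q = 5 + (-7)q ⟹ q = 4/11.

p = 2/11, q = 4/11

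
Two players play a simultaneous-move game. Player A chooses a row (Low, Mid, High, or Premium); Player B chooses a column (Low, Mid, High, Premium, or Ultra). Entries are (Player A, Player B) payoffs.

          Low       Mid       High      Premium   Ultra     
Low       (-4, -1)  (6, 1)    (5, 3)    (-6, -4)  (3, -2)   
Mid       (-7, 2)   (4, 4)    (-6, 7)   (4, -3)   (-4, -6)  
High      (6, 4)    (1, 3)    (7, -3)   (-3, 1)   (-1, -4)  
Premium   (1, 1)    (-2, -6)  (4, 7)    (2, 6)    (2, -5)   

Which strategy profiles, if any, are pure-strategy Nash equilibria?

Check mutual best responses: a cell is a NE iff neither player can gain by unilaterally deviating.
Player A's best responses — vs Low: High (payoff 6); vs Mid: Low (payoff 6); vs High: High (payoff 7); vs Premium: Mid (payoff 4); vs Ultra: Low (payoff 3).
Player B's best responses — vs Low: High (payoff 3); vs Mid: High (payoff 7); vs High: Low (payoff 4); vs Premium: High (payoff 7).
The only mutual best response is (High, Low); neither player gains by switching there.

(High, Low)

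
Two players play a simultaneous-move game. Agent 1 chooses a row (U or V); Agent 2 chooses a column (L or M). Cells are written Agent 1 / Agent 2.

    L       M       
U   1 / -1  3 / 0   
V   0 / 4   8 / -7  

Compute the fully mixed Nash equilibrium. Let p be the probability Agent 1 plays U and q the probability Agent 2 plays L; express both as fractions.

p = 11/12, q = 5/6

Each player's mixing probability is pinned down by making the *other* player indifferent.
Agent 2 indifferent between L and M: p·(-1) + (1−p)·4 = p·0 + (1−p)·(-7) ⟹ 4 + (-5)p = (-7) + 7p ⟹ p = 11/12.
Agent 1 indifferent between U and V: q·1 + (1−q)·3 = q·0 + (1−q)·8 ⟹ 3 + (-2)q = 8 + (-8)q ⟹ q = 5/6.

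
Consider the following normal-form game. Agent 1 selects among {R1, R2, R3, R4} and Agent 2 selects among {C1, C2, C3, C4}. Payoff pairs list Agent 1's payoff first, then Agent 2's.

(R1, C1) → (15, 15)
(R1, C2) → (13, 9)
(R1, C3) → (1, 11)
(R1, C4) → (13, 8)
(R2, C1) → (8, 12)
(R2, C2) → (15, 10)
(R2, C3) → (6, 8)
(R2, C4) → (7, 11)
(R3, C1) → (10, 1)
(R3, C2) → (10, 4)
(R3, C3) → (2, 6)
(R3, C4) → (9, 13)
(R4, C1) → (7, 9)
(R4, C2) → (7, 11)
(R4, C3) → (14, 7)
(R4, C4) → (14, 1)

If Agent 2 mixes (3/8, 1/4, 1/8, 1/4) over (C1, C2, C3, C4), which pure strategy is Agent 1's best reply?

Agent 1's best reply maximizes expected payoff against the mix.
R1: (3/8)·15 + (1/4)·13 + (1/8)·1 + (1/4)·13 = 49/4
R2: (3/8)·8 + (1/4)·15 + (1/8)·6 + (1/4)·7 = 37/4
R3: (3/8)·10 + (1/4)·10 + (1/8)·2 + (1/4)·9 = 35/4
R4: (3/8)·7 + (1/4)·7 + (1/8)·14 + (1/4)·14 = 77/8
Highest expected payoff is 49/4, from R1.

R1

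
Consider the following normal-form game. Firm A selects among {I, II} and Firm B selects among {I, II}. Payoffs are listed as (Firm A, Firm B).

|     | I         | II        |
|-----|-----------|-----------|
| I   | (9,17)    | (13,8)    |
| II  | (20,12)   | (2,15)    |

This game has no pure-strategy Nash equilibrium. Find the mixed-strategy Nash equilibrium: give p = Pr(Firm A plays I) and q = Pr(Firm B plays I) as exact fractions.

p = 1/4, q = 1/2

Each player's mixing probability is pinned down by making the *other* player indifferent.
Firm B indifferent between I and II: p·17 + (1−p)·12 = p·8 + (1−p)·15 ⟹ 12 + 5p = 15 + (-7)p ⟹ p = 1/4.
Firm A indifferent between I and II: q·9 + (1−q)·13 = q·20 + (1−q)·2 ⟹ 13 + (-4)q = 2 + 18q ⟹ q = 1/2.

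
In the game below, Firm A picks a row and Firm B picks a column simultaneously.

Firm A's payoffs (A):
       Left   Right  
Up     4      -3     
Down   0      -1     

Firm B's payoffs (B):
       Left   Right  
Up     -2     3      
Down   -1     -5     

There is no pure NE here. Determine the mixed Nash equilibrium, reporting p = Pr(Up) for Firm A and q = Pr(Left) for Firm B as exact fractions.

In a mixed NE each player is indifferent between their pure strategies, so the opponent's mix sets the indifference.
Firm B indifferent between Left and Right: p·(-2) + (1−p)·(-1) = p·3 + (1−p)·(-5) ⟹ (-1) + (-1)p = (-5) + 8p ⟹ p = 4/9.
Firm A indifferent between Up and Down: q·4 + (1−q)·(-3) = q·0 + (1−q)·(-1) ⟹ (-3) + 7q = (-1) + 1q ⟹ q = 1/3.

p = 4/9, q = 1/3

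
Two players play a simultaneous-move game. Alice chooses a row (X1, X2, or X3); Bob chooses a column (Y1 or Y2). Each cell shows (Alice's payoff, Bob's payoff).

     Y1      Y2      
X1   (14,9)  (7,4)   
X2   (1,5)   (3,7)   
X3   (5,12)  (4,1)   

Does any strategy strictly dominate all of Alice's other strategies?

X1

A strategy is strictly dominant if it gives Alice a strictly higher payoff than every other strategy, against every choice by the opponent.
X1 strictly dominates: vs Y1: 14 > each of {1, 5}; vs Y2: 7 > each of {3, 4}.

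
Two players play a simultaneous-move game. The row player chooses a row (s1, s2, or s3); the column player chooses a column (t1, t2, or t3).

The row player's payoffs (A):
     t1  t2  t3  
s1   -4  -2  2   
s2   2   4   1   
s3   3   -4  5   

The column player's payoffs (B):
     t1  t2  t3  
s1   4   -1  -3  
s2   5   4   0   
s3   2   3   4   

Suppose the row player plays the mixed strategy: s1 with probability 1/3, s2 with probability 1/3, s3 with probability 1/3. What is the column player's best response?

t1

The column player's best reply maximizes expected payoff against the mix.
t1: (1/3)·4 + (1/3)·5 + (1/3)·2 = 11/3
t2: (1/3)·(-1) + (1/3)·4 + (1/3)·3 = 2
t3: (1/3)·(-3) + (1/3)·0 + (1/3)·4 = 1/3
Highest expected payoff is 11/3, from t1.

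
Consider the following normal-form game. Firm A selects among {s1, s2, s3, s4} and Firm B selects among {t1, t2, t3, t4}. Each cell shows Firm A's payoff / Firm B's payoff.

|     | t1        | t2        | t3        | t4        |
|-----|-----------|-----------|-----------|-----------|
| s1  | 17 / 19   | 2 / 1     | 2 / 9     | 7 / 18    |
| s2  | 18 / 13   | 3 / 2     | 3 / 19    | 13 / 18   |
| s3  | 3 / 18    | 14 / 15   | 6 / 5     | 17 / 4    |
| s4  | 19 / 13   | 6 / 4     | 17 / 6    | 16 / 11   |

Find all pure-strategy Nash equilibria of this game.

A profile is a Nash equilibrium when each player is best-responding to the other.
Firm A's best responses — vs t1: s4 (payoff 19); vs t2: s3 (payoff 14); vs t3: s4 (payoff 17); vs t4: s3 (payoff 17).
Firm B's best responses — vs s1: t1 (payoff 19); vs s2: t3 (payoff 19); vs s3: t1 (payoff 18); vs s4: t1 (payoff 13).
The only mutual best response is (s4, t1); neither player gains by switching there.

(s4, t1)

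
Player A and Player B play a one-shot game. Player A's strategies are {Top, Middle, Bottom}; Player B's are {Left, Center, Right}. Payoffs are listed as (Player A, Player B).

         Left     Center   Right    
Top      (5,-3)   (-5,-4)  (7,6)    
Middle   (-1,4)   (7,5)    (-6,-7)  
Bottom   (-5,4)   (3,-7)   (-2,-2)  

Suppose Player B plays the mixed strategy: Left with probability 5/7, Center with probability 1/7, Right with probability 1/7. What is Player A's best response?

Top

Compute Player A's expected payoff from each pure strategy against the given mix.
Top: (5/7)·5 + (1/7)·(-5) + (1/7)·7 = 27/7
Middle: (5/7)·(-1) + (1/7)·7 + (1/7)·(-6) = -4/7
Bottom: (5/7)·(-5) + (1/7)·3 + (1/7)·(-2) = -24/7
Highest expected payoff is 27/7, from Top.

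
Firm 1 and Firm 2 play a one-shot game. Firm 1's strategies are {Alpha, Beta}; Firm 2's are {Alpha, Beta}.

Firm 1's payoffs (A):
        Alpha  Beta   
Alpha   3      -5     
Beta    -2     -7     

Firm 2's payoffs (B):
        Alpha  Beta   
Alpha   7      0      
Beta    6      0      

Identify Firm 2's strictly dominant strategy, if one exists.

Alpha

A strategy is strictly dominant if it gives Firm 2 a strictly higher payoff than every other strategy, against every choice by the opponent.
Alpha strictly dominates: vs Alpha: 7 > 0; vs Beta: 6 > 0.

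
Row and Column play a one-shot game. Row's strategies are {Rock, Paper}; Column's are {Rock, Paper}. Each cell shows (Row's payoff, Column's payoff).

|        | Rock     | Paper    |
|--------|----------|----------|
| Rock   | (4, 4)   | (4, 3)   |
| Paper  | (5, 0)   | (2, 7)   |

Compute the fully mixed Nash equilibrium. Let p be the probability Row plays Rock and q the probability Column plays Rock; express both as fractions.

p = 7/8, q = 2/3

In a mixed NE each player is indifferent between their pure strategies, so the opponent's mix sets the indifference.
Column indifferent between Rock and Paper: p·4 + (1−p)·0 = p·3 + (1−p)·7 ⟹ 0 + 4p = 7 + (-4)p ⟹ p = 7/8.
Row indifferent between Rock and Paper: q·4 + (1−q)·4 = q·5 + (1−q)·2 ⟹ 4 + 0q = 2 + 3q ⟹ q = 2/3.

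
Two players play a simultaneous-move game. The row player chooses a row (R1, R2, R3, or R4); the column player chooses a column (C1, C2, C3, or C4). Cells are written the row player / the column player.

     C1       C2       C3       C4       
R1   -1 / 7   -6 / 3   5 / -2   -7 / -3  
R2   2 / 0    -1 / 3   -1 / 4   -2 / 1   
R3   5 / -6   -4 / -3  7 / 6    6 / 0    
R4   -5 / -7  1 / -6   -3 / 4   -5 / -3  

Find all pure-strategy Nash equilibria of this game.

Find each player's best response to every opponent strategy; NE are the intersections.
The row player's best responses — vs C1: R3 (payoff 5); vs C2: R4 (payoff 1); vs C3: R3 (payoff 7); vs C4: R3 (payoff 6).
The column player's best responses — vs R1: C1 (payoff 7); vs R2: C3 (payoff 4); vs R3: C3 (payoff 6); vs R4: C3 (payoff 4).
The only mutual best response is (R3, C3); neither player gains by switching there.

(R3, C3)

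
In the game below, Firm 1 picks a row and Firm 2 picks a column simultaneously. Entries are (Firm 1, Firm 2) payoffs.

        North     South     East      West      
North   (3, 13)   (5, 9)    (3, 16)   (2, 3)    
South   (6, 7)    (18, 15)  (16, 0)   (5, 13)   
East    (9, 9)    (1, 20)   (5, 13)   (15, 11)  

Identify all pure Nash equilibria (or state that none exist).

(South, South)

Find each player's best response to every opponent strategy; NE are the intersections.
Firm 1's best responses — vs North: East (payoff 9); vs South: South (payoff 18); vs East: South (payoff 16); vs West: East (payoff 15).
Firm 2's best responses — vs North: East (payoff 16); vs South: South (payoff 15); vs East: South (payoff 20).
The only mutual best response is (South, South); neither player gains by switching there.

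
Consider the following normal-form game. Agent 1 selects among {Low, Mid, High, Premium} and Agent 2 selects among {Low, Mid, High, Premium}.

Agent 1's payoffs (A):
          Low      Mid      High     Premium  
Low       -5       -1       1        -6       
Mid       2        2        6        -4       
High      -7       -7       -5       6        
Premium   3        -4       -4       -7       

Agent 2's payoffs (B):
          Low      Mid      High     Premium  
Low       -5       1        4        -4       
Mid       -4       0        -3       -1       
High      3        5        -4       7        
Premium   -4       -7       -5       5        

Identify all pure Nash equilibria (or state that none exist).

(Mid, Mid) and (High, Premium)

Check mutual best responses: a cell is a NE iff neither player can gain by unilaterally deviating.
Agent 1's best responses — vs Low: Premium (payoff 3); vs Mid: Mid (payoff 2); vs High: Mid (payoff 6); vs Premium: High (payoff 6).
Agent 2's best responses — vs Low: High (payoff 4); vs Mid: Mid (payoff 0); vs High: Premium (payoff 7); vs Premium: Premium (payoff 5).
Mutual best responses occur at (Mid, Mid) and (High, Premium); at each, neither player gains by switching.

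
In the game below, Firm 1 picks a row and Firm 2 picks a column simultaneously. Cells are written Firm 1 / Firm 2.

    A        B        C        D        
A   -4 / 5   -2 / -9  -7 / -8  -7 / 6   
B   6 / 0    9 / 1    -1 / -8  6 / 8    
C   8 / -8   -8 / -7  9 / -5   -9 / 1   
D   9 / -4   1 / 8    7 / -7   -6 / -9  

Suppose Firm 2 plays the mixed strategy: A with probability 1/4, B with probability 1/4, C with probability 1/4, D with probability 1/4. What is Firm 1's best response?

B

Compute Firm 1's expected payoff from each pure strategy against the given mix.
A: (1/4)·(-4) + (1/4)·(-2) + (1/4)·(-7) + (1/4)·(-7) = -5
B: (1/4)·6 + (1/4)·9 + (1/4)·(-1) + (1/4)·6 = 5
C: (1/4)·8 + (1/4)·(-8) + (1/4)·9 + (1/4)·(-9) = 0
D: (1/4)·9 + (1/4)·1 + (1/4)·7 + (1/4)·(-6) = 11/4
Highest expected payoff is 5, from B.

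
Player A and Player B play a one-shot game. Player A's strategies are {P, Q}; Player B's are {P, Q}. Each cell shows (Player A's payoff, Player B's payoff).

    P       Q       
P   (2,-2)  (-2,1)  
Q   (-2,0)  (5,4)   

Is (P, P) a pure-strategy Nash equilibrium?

Holding Player B at P: Player A gets 2 from P, versus -2 from Q. No profitable deviation for Player A.
Holding Player A at P: Player B gets -2 from P but could get 1 by switching to Q. Player B has a profitable deviation.

No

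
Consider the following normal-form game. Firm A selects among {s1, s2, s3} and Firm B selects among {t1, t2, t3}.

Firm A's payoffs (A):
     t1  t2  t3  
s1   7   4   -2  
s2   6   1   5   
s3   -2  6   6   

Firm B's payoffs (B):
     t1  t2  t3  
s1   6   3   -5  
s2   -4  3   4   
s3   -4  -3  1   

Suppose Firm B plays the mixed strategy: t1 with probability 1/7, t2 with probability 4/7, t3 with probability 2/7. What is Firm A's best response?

s3

Compute Firm A's expected payoff from each pure strategy against the given mix.
s1: (1/7)·7 + (4/7)·4 + (2/7)·(-2) = 19/7
s2: (1/7)·6 + (4/7)·1 + (2/7)·5 = 20/7
s3: (1/7)·(-2) + (4/7)·6 + (2/7)·6 = 34/7
Highest expected payoff is 34/7, from s3.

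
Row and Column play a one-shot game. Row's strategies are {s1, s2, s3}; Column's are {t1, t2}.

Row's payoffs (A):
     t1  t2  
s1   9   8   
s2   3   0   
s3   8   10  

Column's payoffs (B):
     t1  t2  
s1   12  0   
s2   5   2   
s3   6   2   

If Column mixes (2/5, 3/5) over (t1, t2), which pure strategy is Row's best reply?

s3

Compute Row's expected payoff from each pure strategy against the given mix.
s1: (2/5)·9 + (3/5)·8 = 42/5
s2: (2/5)·3 + (3/5)·0 = 6/5
s3: (2/5)·8 + (3/5)·10 = 46/5
Highest expected payoff is 46/5, from s3.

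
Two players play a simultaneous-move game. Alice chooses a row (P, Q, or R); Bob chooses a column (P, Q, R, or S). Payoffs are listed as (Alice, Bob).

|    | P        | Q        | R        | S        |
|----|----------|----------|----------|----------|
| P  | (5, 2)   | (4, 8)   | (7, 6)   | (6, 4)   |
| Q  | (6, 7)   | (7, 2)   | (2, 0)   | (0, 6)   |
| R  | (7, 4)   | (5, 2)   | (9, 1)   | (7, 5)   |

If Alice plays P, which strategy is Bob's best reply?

With Alice fixed at P, Bob's payoffs are: P → 2, Q → 8, R → 6, S → 4.
The maximum is 8, achieved by Q.

Q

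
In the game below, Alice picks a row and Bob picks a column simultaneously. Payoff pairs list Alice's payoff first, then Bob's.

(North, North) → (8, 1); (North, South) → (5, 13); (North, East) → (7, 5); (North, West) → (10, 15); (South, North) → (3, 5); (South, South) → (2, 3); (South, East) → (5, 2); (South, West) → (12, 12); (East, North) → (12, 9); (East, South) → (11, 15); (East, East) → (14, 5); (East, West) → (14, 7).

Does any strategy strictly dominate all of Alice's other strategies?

Check whether one of Alice's strategies beats all alternatives regardless of what the opponent does.
East strictly dominates: vs North: 12 > each of {8, 3}; vs South: 11 > each of {5, 2}; vs East: 14 > each of {7, 5}; vs West: 14 > each of {10, 12}.

East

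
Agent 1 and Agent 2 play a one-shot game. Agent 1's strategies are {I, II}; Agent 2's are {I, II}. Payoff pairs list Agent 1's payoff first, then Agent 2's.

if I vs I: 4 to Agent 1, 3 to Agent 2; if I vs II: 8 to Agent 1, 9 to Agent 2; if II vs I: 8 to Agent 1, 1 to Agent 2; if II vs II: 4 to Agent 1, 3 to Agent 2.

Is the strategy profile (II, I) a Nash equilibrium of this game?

No

Holding Agent 2 at I: Agent 1 gets 8 from II, versus 4 from I. No profitable deviation for Agent 1.
Holding Agent 1 at II: Agent 2 gets 1 from I but could get 3 by switching to II. Agent 2 has a profitable deviation.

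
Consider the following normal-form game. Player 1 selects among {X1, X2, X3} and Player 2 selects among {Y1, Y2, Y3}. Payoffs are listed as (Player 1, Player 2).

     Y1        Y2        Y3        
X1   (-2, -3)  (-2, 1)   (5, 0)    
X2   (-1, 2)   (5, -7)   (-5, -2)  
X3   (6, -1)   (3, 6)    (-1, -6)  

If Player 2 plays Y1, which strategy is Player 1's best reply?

With Player 2 fixed at Y1, Player 1's payoffs are: X1 → -2, X2 → -1, X3 → 6.
The maximum is 6, achieved by X3.

X3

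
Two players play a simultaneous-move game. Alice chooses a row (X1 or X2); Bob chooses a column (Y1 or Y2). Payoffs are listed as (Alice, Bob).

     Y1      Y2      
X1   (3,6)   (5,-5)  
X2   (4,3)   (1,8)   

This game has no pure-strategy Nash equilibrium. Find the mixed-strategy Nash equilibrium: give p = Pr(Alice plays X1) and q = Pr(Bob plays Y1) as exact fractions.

In a mixed NE each player is indifferent between their pure strategies, so the opponent's mix sets the indifference.
Bob indifferent between Y1 and Y2: p·6 + (1−p)·3 = p·(-5) + (1−p)·8 ⟹ 3 + 3p = 8 + (-13)p ⟹ p = 5/16.
Alice indifferent between X1 and X2: q·3 + (1−q)·5 = q·4 + (1−q)·1 ⟹ 5 + (-2)q = 1 + 3q ⟹ q = 4/5.

p = 5/16, q = 4/5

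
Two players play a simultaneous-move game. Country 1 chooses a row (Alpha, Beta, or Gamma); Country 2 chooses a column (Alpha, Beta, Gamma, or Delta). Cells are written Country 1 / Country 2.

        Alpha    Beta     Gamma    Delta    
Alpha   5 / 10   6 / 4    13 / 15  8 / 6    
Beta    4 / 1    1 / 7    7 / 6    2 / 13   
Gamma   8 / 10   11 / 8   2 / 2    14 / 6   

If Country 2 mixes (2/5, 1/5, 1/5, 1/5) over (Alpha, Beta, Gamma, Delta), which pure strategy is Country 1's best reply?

Gamma

Compute Country 1's expected payoff from each pure strategy against the given mix.
Alpha: (2/5)·5 + (1/5)·6 + (1/5)·13 + (1/5)·8 = 37/5
Beta: (2/5)·4 + (1/5)·1 + (1/5)·7 + (1/5)·2 = 18/5
Gamma: (2/5)·8 + (1/5)·11 + (1/5)·2 + (1/5)·14 = 43/5
Highest expected payoff is 43/5, from Gamma.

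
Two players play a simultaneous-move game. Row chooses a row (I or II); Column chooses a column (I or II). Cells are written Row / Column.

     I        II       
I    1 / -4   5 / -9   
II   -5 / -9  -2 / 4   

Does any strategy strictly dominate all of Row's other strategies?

Check whether one of Row's strategies beats all alternatives regardless of what the opponent does.
I strictly dominates: vs I: 1 > -5; vs II: 5 > -2.

I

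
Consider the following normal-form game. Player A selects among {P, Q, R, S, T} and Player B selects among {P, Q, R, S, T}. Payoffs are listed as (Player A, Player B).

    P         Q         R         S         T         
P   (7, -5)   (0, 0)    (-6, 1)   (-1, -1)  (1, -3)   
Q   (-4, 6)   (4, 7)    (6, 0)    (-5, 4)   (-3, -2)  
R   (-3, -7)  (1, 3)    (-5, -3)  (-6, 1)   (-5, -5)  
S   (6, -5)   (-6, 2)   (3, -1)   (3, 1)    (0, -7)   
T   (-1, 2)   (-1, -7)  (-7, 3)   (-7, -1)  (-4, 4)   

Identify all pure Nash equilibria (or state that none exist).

(Q, Q)

Check mutual best responses: a cell is a NE iff neither player can gain by unilaterally deviating.
Player A's best responses — vs P: P (payoff 7); vs Q: Q (payoff 4); vs R: Q (payoff 6); vs S: S (payoff 3); vs T: P (payoff 1).
Player B's best responses — vs P: R (payoff 1); vs Q: Q (payoff 7); vs R: Q (payoff 3); vs S: Q (payoff 2); vs T: T (payoff 4).
The only mutual best response is (Q, Q); neither player gains by switching there.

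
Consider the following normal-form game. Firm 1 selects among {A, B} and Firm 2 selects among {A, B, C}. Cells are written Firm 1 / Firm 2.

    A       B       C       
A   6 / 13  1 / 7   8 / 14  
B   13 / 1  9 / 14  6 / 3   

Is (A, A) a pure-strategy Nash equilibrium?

Holding Firm 2 at A: Firm 1 gets 6 from A but could get 13 by switching to B. Firm 1 has a profitable deviation.

No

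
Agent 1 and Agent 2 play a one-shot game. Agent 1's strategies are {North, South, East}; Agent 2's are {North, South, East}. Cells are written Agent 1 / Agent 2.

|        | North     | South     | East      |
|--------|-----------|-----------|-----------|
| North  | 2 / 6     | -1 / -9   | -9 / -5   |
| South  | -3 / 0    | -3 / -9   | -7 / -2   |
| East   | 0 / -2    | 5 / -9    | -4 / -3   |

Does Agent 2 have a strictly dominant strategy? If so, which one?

North

A strategy is strictly dominant if it gives Agent 2 a strictly higher payoff than every other strategy, against every choice by the opponent.
North strictly dominates: vs North: 6 > each of {-9, -5}; vs South: 0 > each of {-9, -2}; vs East: -2 > each of {-9, -3}.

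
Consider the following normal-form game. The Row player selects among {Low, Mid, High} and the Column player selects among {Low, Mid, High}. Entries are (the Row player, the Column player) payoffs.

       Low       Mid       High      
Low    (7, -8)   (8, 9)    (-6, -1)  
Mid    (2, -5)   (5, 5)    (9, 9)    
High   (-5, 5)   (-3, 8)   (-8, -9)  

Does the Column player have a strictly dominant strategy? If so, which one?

A strategy is strictly dominant if it gives the Column player a strictly higher payoff than every other strategy, against every choice by the opponent.
Low is not dominant: against Low, Mid gives 9 > -8.
Mid is not dominant: against Mid, High gives 9 > 5.
High is not dominant: against Low, Mid gives 9 > -1.
No single strategy is best against every opponent action.

No strictly dominant strategy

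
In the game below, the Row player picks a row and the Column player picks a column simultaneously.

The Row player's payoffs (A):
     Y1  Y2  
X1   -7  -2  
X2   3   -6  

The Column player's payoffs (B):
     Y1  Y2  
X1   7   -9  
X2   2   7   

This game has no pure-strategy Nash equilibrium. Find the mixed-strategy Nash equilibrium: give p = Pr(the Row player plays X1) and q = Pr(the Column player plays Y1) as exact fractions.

p = 5/21, q = 2/7

In a mixed NE each player is indifferent between their pure strategies, so the opponent's mix sets the indifference.
The Column player indifferent between Y1 and Y2: p·7 + (1−p)·2 = p·(-9) + (1−p)·7 ⟹ 2 + 5p = 7 + (-16)p ⟹ p = 5/21.
The Row player indifferent between X1 and X2: q·(-7) + (1−q)·(-2) = q·3 + (1−q)·(-6) ⟹ (-2) + (-5)q = (-6) + 9q ⟹ q = 2/7.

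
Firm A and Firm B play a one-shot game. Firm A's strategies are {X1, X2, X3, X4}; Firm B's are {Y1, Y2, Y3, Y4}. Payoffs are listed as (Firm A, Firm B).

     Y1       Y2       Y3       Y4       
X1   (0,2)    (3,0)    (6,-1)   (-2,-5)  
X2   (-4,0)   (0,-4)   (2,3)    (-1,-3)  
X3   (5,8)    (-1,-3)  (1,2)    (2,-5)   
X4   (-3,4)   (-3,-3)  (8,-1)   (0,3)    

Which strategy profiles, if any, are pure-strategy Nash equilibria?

(X3, Y1)

A profile is a Nash equilibrium when each player is best-responding to the other.
Firm A's best responses — vs Y1: X3 (payoff 5); vs Y2: X1 (payoff 3); vs Y3: X4 (payoff 8); vs Y4: X3 (payoff 2).
Firm B's best responses — vs X1: Y1 (payoff 2); vs X2: Y3 (payoff 3); vs X3: Y1 (payoff 8); vs X4: Y1 (payoff 4).
The only mutual best response is (X3, Y1); neither player gains by switching there.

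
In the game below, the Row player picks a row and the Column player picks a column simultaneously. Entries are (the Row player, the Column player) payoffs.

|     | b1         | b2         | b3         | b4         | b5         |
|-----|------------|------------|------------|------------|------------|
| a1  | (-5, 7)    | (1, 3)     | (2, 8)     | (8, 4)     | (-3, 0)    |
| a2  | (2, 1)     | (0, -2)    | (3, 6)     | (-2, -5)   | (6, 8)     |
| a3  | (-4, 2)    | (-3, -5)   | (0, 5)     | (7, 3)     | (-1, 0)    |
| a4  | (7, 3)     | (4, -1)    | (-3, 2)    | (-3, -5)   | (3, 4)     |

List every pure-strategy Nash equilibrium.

(a2, b5)

A profile is a Nash equilibrium when each player is best-responding to the other.
The Row player's best responses — vs b1: a4 (payoff 7); vs b2: a4 (payoff 4); vs b3: a2 (payoff 3); vs b4: a1 (payoff 8); vs b5: a2 (payoff 6).
The Column player's best responses — vs a1: b3 (payoff 8); vs a2: b5 (payoff 8); vs a3: b3 (payoff 5); vs a4: b5 (payoff 4).
The only mutual best response is (a2, b5); neither player gains by switching there.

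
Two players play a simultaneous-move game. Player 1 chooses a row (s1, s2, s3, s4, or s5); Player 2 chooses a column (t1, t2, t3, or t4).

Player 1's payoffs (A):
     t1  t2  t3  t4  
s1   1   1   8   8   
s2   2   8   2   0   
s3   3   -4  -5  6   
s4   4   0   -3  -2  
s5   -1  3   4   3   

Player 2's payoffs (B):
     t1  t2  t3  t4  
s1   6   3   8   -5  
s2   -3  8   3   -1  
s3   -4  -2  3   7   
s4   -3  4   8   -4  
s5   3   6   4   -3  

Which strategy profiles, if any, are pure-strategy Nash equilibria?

(s1, t3) and (s2, t2)

Find each player's best response to every opponent strategy; NE are the intersections.
Player 1's best responses — vs t1: s4 (payoff 4); vs t2: s2 (payoff 8); vs t3: s1 (payoff 8); vs t4: s1 (payoff 8).
Player 2's best responses — vs s1: t3 (payoff 8); vs s2: t2 (payoff 8); vs s3: t4 (payoff 7); vs s4: t3 (payoff 8); vs s5: t2 (payoff 6).
Mutual best responses occur at (s1, t3) and (s2, t2); at each, neither player gains by switching.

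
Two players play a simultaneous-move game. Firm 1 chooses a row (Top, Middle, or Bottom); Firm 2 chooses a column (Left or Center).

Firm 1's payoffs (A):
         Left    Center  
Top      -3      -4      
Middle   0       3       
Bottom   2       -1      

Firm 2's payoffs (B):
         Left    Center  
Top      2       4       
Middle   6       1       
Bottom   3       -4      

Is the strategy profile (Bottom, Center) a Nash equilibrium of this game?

No

Holding Firm 2 at Center: Firm 1 gets -1 from Bottom but could get 3 by switching to Middle. Firm 1 has a profitable deviation.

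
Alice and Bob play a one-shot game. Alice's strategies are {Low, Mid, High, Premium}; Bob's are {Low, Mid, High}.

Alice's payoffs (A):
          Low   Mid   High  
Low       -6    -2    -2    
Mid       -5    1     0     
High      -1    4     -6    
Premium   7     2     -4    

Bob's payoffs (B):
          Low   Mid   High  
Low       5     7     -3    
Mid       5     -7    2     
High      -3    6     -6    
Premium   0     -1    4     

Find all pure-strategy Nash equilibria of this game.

(High, Mid)

Find each player's best response to every opponent strategy; NE are the intersections.
Alice's best responses — vs Low: Premium (payoff 7); vs Mid: High (payoff 4); vs High: Mid (payoff 0).
Bob's best responses — vs Low: Mid (payoff 7); vs Mid: Low (payoff 5); vs High: Mid (payoff 6); vs Premium: High (payoff 4).
The only mutual best response is (High, Mid); neither player gains by switching there.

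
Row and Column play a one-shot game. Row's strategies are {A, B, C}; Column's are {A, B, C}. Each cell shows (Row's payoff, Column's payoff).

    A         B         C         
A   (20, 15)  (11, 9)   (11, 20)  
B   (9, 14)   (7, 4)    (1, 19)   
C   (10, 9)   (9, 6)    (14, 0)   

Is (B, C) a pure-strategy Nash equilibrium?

Holding Column at C: Row gets 1 from B but could get 14 by switching to C. Row has a profitable deviation.

No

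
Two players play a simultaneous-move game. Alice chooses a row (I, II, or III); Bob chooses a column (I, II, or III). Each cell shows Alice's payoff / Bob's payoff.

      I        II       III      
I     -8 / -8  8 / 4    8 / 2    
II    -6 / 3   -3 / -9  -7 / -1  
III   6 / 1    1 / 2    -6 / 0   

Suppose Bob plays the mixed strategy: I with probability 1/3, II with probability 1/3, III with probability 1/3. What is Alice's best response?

I

Compute Alice's expected payoff from each pure strategy against the given mix.
I: (1/3)·(-8) + (1/3)·8 + (1/3)·8 = 8/3
II: (1/3)·(-6) + (1/3)·(-3) + (1/3)·(-7) = -16/3
III: (1/3)·6 + (1/3)·1 + (1/3)·(-6) = 1/3
Highest expected payoff is 8/3, from I.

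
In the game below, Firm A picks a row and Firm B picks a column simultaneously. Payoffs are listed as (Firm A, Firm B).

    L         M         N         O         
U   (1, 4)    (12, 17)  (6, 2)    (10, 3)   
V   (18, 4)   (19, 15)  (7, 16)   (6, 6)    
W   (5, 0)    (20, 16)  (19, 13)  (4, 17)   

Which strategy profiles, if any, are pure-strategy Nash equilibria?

Check mutual best responses: a cell is a NE iff neither player can gain by unilaterally deviating.
Firm A's best responses — vs L: V (payoff 18); vs M: W (payoff 20); vs N: W (payoff 19); vs O: U (payoff 10).
Firm B's best responses — vs U: M (payoff 17); vs V: N (payoff 16); vs W: O (payoff 17).
No cell has both players best-responding. For instance, Firm A's best reply to L is V, but against V Firm B prefers N over L.

There is no pure-strategy Nash equilibrium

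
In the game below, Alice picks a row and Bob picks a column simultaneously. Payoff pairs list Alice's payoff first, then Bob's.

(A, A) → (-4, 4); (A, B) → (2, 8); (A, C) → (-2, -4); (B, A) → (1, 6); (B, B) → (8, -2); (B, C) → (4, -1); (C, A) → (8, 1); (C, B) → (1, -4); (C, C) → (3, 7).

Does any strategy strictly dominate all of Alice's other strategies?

No strictly dominant strategy

Check whether one of Alice's strategies beats all alternatives regardless of what the opponent does.
A is not dominant: against A, B gives 1 > -4.
B is not dominant: against A, C gives 8 > 1.
C is not dominant: against B, A gives 2 > 1.
No single strategy is best against every opponent action.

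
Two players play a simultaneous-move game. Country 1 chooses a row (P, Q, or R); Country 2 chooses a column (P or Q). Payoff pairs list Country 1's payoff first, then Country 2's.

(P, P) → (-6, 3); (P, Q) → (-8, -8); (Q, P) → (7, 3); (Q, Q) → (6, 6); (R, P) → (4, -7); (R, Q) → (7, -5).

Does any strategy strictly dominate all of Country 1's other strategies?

A strategy is strictly dominant if it gives Country 1 a strictly higher payoff than every other strategy, against every choice by the opponent.
P is not dominant: against P, Q gives 7 > -6.
Q is not dominant: against Q, R gives 7 > 6.
R is not dominant: against P, Q gives 7 > 4.
No single strategy is best against every opponent action.

None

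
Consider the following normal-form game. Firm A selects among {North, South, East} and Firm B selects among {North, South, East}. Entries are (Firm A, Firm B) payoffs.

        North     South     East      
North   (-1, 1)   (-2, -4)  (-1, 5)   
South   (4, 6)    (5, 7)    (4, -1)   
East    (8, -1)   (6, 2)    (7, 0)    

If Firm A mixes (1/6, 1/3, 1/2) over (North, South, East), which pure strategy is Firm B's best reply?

South

Compute Firm B's expected payoff from each pure strategy against the given mix.
North: (1/6)·1 + (1/3)·6 + (1/2)·(-1) = 5/3
South: (1/6)·(-4) + (1/3)·7 + (1/2)·2 = 8/3
East: (1/6)·5 + (1/3)·(-1) + (1/2)·0 = 1/2
Highest expected payoff is 8/3, from South.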